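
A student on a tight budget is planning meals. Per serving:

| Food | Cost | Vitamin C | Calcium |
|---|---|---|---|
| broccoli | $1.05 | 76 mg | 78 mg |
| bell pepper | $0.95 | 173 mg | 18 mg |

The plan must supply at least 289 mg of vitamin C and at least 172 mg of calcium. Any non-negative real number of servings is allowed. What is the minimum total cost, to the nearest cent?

$2.87

For a min-cost LP with two ≥-constraints, a basic feasible solution has at most two positive variables.
broccoli only: max(289/76, 172/78) = 3.803 servings → $3.99.
bell pepper only: max(289/173, 172/18) = 9.556 servings → $9.08.
broccoli + bell pepper with both tight: 2.025 servings and 0.781 servings → $2.87.
The minimum over all feasible corners is $2.87.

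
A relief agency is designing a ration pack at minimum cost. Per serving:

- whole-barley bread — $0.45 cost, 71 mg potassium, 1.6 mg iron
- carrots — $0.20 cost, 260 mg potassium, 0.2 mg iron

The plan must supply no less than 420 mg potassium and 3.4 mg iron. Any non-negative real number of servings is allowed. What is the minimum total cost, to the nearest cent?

The cheapest plan sits at a corner of the feasible region — with two constraints it uses at most two foods.
whole-barley bread only: max(420/71, 3.4/1.6) = 5.915 servings → $2.66.
carrots only: max(420/260, 3.4/0.2) = 17 servings → $3.40.
whole-barley bread + carrots with both tight: 1.991 servings and 1.072 servings → $1.11.
Cheapest feasible corner: $1.11.

$1.11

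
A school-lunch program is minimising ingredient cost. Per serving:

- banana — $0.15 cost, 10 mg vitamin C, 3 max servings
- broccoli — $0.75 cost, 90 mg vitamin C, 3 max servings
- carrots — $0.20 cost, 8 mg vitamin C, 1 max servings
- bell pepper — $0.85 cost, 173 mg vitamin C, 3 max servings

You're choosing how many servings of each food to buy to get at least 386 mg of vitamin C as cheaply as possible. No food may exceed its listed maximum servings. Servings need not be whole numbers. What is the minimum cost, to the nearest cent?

Cost per mg of vitamin C: bell pepper $0.0049, broccoli $0.0083, banana $0.0150, carrots $0.0250.
Take 2.231 servings of bell pepper: +386.0 mg vitamin C for $1.90 (total $1.90, still need 0.0 mg).
Filling from the cheapest source first is optimal under one linear minimum: $1.90.

$1.90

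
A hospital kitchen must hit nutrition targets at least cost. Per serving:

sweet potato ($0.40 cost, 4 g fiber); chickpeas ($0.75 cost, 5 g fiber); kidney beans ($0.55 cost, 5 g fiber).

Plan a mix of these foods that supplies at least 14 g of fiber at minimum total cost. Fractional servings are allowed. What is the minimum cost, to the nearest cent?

$1.40

Cost per g of fiber: sweet potato $0.1000, kidney beans $0.1100, chickpeas $0.1500.
With no serving limits, use only sweet potato: 14 g / 4 g = 3.5 servings × $0.40 = $1.40.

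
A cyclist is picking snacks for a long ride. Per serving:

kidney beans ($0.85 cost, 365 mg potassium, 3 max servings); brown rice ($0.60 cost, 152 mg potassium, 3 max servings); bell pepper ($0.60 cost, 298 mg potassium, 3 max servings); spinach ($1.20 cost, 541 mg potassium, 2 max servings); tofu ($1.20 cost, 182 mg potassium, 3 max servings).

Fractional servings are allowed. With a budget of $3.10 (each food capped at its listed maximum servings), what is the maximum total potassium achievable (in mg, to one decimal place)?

Potassium per dollar: bell pepper 496.7, spinach 450.8, kidney beans 429.4, brown rice 253.3, tofu 151.7.
Take 3 servings of bell pepper: spends $1.80, +894.0 mg potassium (running total 894.0 mg).
Take 1.083 servings of spinach: spends $1.30, +586.1 mg potassium (running total 1480.1 mg).
Greedy by best ratio exhausts the cost allowance optimally: 1480.1 mg.

1480.1 mg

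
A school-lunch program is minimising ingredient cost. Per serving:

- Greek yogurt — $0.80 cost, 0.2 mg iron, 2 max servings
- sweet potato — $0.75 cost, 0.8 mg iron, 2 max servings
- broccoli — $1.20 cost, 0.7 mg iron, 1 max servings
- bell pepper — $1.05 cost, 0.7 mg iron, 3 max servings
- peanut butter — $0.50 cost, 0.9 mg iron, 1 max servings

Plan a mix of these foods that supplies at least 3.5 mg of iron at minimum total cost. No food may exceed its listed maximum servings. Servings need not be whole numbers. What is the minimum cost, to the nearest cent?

Cost per mg of iron: peanut butter $0.5556, sweet potato $0.9375, bell pepper $1.5000, broccoli $1.7143, Greek yogurt $4.0000.
Take 1 serving of peanut butter: +0.9 mg iron for $0.50 (total $0.50, still need 2.6 mg).
Take 2 servings of sweet potato: +1.6 mg iron for $1.50 (total $2.00, still need 1.0 mg).
Take 1.429 servings of bell pepper: +1.0 mg iron for $1.50 (total $3.50, still need 0.0 mg).
Filling from the cheapest source first is optimal under one linear minimum: $3.50.

$3.50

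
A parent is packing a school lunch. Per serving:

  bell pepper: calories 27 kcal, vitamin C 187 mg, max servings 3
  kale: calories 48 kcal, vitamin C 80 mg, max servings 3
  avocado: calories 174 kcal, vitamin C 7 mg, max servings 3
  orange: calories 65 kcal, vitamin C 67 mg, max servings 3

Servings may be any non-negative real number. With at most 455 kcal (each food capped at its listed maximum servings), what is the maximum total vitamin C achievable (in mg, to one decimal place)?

Vitamin C per kcal: bell pepper 6.926, kale 1.667, orange 1.031, avocado 0.04023.
Take 3 servings of bell pepper: uses 81 kcal, +561.0 mg vitamin C (running total 561.0 mg).
Take 3 servings of kale: uses 144 kcal, +240.0 mg vitamin C (running total 801.0 mg).
Take 3 servings of orange: uses 195 kcal, +201.0 mg vitamin C (running total 1002.0 mg).
Take 0.2011 servings of avocado: uses 35 kcal, +1.4 mg vitamin C (running total 1003.4 mg).
Greedy by best ratio exhausts the calories allowance optimally: 1003.4 mg.

1003.4 mg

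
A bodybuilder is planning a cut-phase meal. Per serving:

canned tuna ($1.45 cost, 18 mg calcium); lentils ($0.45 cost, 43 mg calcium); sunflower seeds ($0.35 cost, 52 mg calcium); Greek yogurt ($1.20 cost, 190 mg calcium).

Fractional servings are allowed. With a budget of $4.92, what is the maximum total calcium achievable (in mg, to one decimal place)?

779.0 mg

Calcium per dollar: Greek yogurt 158.3, sunflower seeds 148.6, lentils 95.56, canned tuna 12.41.
With no serving limits, spend the whole cost allowance on Greek yogurt: $4.92 / $1.20 × 190 mg = 779.0 mg.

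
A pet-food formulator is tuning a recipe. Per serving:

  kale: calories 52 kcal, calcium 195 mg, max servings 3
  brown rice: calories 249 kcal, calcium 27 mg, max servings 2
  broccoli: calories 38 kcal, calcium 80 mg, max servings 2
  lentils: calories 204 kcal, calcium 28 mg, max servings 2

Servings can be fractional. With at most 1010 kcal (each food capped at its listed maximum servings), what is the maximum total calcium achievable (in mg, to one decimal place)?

841.1 mg

Calcium per kcal: kale 3.75, broccoli 2.105, lentils 0.1373, brown rice 0.1084.
Take 3 servings of kale: uses 156 kcal, +585.0 mg calcium (running total 585.0 mg).
Take 2 servings of broccoli: uses 76 kcal, +160.0 mg calcium (running total 745.0 mg).
Take 2 servings of lentils: uses 408 kcal, +56.0 mg calcium (running total 801.0 mg).
Take 1.486 servings of brown rice: uses 370 kcal, +40.1 mg calcium (running total 841.1 mg).
Filling greedily by calcium-per-kcal is optimal for one linear limit, giving 841.1 mg.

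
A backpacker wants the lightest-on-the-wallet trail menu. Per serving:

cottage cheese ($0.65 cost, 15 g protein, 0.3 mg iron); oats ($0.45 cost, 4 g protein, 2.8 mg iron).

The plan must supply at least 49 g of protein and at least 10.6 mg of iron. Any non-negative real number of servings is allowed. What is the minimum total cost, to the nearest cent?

A basic optimal solution has at most two foods positive. Try each food alone and each pair with both targets met exactly.
cottage cheese only: max(49/15, 10.6/0.3) = 35.33 servings → $22.97.
oats only: max(49/4, 10.6/2.8) = 12.25 servings → $5.51.
cottage cheese + oats with both tight: 2.324 servings and 3.537 servings → $3.10.
Cheapest feasible corner: $3.10.

$3.10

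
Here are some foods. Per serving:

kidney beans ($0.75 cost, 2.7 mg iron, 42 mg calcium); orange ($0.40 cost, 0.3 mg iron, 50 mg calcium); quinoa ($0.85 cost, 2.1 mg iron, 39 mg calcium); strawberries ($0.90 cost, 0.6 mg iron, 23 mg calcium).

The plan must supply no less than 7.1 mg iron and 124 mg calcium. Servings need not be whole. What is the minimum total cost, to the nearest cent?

$2.07

An LP optimum is at a vertex; with two nutrient constraints at most two foods are used. Check each candidate.
kidney beans only: max(7.1/2.7, 124/42) = 2.952 servings → $2.21.
orange only: max(7.1/0.3, 124/50) = 23.67 servings → $9.47.
quinoa only: max(7.1/2.1, 124/39) = 3.381 servings → $2.87.
strawberries only: max(7.1/0.6, 124/23) = 11.83 servings → $10.65.
kidney beans + orange with both tight: 2.596 servings and 0.299 servings → $2.07.
kidney beans + quinoa with both tight: 0.9649 servings and 2.14 servings → $2.54.
kidney beans + strawberries with both tight: 2.409 servings and 0.9919 servings → $2.70.
orange + quinoa with both targets exact would need a negative amount; discard.
orange + strawberries: intersection lies outside the first quadrant.
quinoa + strawberries: the both-tight solution has a negative serving — not a feasible corner.
Cheapest feasible corner: $2.07.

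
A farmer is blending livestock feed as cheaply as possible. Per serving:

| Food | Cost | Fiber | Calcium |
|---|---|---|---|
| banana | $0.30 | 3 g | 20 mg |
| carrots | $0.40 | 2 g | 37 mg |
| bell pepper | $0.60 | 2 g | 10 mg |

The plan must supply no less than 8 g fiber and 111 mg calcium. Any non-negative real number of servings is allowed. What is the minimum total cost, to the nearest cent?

$1.29

Minimising a linear cost over {fiber ≥ 8, calcium ≥ 111, servings ≥ 0} — the optimum is at a vertex, using one or two foods.
banana only: max(8/3, 111/20) = 5.55 servings → $1.67.
carrots only: max(8/2, 111/37) = 4 servings → $1.60.
bell pepper only: max(8/2, 111/10) = 11.1 servings → $6.66.
banana + carrots with both tight: 1.042 servings and 2.437 servings → $1.29.
banana + bell pepper with both targets exact would need a negative amount; discard.
carrots + bell pepper with both tight: 2.63 servings and 1.37 servings → $1.87.
Cheapest feasible corner: $1.29.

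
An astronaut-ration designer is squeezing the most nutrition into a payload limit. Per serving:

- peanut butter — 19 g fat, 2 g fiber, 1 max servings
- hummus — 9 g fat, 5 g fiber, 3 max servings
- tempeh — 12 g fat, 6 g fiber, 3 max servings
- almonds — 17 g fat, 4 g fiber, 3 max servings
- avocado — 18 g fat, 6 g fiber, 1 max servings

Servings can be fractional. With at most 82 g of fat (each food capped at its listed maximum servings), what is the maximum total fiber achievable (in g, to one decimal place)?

39.2 g

Fiber per g fat: hummus 0.5556, tempeh 0.5, avocado 0.3333, almonds 0.2353, peanut butter 0.1053.
Take 3 servings of hummus: uses 27 g fat, +15.0 g fiber (running total 15.0 g).
Take 3 servings of tempeh: uses 36 g fat, +18.0 g fiber (running total 33.0 g).
Take 1 serving of avocado: uses 18 g fat, +6.0 g fiber (running total 39.0 g).
Take 0.05882 servings of almonds: uses 1 g fat, +0.2 g fiber (running total 39.2 g).
Filling greedily by fiber-per-g fat is optimal for one linear limit, giving 39.2 g.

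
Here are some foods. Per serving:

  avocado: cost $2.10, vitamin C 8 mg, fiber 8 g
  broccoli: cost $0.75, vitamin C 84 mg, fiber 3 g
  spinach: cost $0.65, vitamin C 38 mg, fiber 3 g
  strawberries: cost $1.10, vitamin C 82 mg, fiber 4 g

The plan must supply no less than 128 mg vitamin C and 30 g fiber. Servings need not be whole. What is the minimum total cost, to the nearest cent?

$6.50

At the optimum either one food covers both requirements or two foods hit both targets exactly; no other combination can be cheaper.
avocado only: max(128/8, 30/8) = 16 servings → $33.60.
broccoli only: max(128/84, 30/3) = 10 servings → $7.50.
spinach only: max(128/38, 30/3) = 10 servings → $6.50.
strawberries only: max(128/82, 30/4) = 7.5 servings → $8.25.
avocado + broccoli with both tight: 3.296 servings and 1.21 servings → $7.83.
avocado + spinach with both tight: 2.7 servings and 2.8 servings → $7.49.
avocado + strawberries with both tight: 3.122 servings and 1.256 servings → $7.94.
broccoli + spinach: the both-tight solution has a negative serving — not a feasible corner.
broccoli + strawberries with both targets exact would need a negative amount; discard.
spinach + strawberries: the both-tight solution has a negative serving — not a feasible corner.
The minimum over all feasible corners is $6.50.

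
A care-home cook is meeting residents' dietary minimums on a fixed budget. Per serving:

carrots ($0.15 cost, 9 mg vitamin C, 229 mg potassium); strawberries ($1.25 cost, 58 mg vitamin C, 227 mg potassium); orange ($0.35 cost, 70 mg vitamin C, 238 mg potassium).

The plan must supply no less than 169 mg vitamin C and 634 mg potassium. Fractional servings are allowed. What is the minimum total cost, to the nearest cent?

For a min-cost LP with two ≥-constraints, a basic feasible solution has at most two positive variables.
carrots only: max(169/9, 634/229) = 18.78 servings → $2.82.
strawberries only: max(169/58, 634/227) = 2.914 servings → $3.64.
orange only: max(169/70, 634/238) = 2.664 servings → $0.93.
carrots + strawberries with both targets exact would need a negative amount; discard.
carrots + orange with both tight: 0.2994 servings and 2.376 servings → $0.88.
strawberries + orange with both tight: 1.993 servings and 0.7627 servings → $2.76.
So the least-cost plan costs $0.88.

$0.88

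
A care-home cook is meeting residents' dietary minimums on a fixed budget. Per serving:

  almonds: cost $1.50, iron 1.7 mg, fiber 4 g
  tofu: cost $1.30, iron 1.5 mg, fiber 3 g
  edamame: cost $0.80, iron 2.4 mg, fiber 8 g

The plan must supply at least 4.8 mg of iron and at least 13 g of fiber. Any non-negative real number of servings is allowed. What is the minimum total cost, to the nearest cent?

Check every corner: each single food scaled to meet both minima, and each pair solved so both constraints bind.
almonds only: max(4.8/1.7, 13/4) = 3.25 servings → $4.88.
tofu only: max(4.8/1.5, 13/3) = 4.333 servings → $5.63.
edamame only: max(4.8/2.4, 13/8) = 2 servings → $1.60.
almonds + tofu: the both-tight solution has a negative serving — not a feasible corner.
almonds + edamame with both tight: 1.8 servings and 0.725 servings → $3.28.
tofu + edamame with both tight: 1.5 servings and 1.062 servings → $2.80.
The minimum over all feasible corners is $1.60.

$1.60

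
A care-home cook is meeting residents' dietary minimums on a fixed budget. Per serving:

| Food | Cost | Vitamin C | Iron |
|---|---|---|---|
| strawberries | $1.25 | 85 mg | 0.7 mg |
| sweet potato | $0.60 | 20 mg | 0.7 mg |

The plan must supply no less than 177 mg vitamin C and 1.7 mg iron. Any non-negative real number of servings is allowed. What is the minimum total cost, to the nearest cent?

This is a tiny linear program; its minimum lies at a vertex of the feasible set. List the vertices and price them.
strawberries only: max(177/85, 1.7/0.7) = 2.429 servings → $3.04.
sweet potato only: max(177/20, 1.7/0.7) = 8.85 servings → $5.31.
strawberries + sweet potato with both tight: 1.976 servings and 0.4527 servings → $2.74.
Cheapest feasible corner: $2.74.

$2.74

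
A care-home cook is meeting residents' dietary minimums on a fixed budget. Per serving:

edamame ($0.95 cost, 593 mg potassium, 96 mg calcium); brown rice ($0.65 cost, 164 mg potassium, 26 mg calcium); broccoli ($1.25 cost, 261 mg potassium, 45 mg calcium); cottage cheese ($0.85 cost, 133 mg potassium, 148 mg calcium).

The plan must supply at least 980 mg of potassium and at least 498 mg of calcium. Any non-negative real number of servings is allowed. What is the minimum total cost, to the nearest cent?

A basic optimal solution has at most two foods positive. Try each food alone and each pair with both targets met exactly.
edamame only: max(980/593, 498/96) = 5.188 servings → $4.93.
brown rice only: max(980/164, 498/26) = 19.15 servings → $12.45.
broccoli only: max(980/261, 498/45) = 11.07 servings → $13.83.
cottage cheese only: max(980/133, 498/148) = 7.368 servings → $6.26.
edamame + brown rice with both targets exact would need a negative amount; discard.
edamame + broccoli: intersection lies outside the first quadrant.
edamame + cottage cheese with both tight: 1.051 servings and 2.683 servings → $3.28.
brown rice + broccoli with both targets exact would need a negative amount; discard.
brown rice + cottage cheese with both tight: 3.786 servings and 2.7 servings → $4.76.
broccoli + cottage cheese with both tight: 2.414 servings and 2.631 servings → $5.25.
Cheapest feasible corner: $3.28.

$3.28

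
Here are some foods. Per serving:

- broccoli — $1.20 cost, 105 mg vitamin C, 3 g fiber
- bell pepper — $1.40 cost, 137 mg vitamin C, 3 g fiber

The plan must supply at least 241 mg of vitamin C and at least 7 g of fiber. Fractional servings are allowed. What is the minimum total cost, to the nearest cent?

$2.80

Two binding constraints pin down two serving amounts, so the optimal mix uses at most two foods. The candidates are each food alone (scaled to the tighter of vitamin C/fiber) and each pair with both constraints tight.
broccoli only: max(241/105, 7/3) = 2.333 servings → $2.80.
bell pepper only: max(241/137, 7/3) = 2.333 servings → $3.27.
broccoli + bell pepper: intersection lies outside the first quadrant.
So the least-cost plan costs $2.80.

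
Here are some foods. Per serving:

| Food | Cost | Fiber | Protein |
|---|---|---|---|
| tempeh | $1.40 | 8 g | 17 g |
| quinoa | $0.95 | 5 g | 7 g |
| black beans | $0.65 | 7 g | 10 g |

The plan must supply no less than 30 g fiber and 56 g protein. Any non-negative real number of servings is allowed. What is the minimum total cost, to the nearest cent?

$3.64

A basic optimal solution has at most two foods positive. Try each food alone and each pair with both targets met exactly.
tempeh only: max(30/8, 56/17) = 3.75 servings → $5.25.
quinoa only: max(30/5, 56/7) = 8 servings → $7.60.
black beans only: max(30/7, 56/10) = 5.6 servings → $3.64.
tempeh + quinoa with both tight: 2.414 servings and 2.138 servings → $5.41.
tempeh + black beans with both tight: 2.359 servings and 1.59 servings → $4.34.
quinoa + black beans with both targets exact would need a negative amount; discard.
The minimum over all feasible corners is $3.64.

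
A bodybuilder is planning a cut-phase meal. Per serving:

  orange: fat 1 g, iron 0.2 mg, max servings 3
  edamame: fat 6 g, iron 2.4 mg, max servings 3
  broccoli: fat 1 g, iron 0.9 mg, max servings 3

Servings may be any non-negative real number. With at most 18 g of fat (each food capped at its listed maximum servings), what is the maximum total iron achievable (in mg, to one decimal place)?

8.7 mg

Iron per g fat: broccoli 0.9, edamame 0.4, orange 0.2.
Take 3 servings of broccoli: uses 3 g fat, +2.7 mg iron (running total 2.7 mg).
Take 2.5 servings of edamame: uses 15 g fat, +6.0 mg iron (running total 8.7 mg).
Greedy by best ratio exhausts the fat allowance optimally: 8.7 mg.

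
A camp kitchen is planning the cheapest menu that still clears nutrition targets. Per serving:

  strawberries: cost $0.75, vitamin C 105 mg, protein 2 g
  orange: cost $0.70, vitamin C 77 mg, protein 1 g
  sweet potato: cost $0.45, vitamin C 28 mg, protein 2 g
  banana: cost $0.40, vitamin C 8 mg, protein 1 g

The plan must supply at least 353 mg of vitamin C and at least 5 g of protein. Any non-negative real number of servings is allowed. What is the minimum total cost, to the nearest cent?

At the optimum either one food covers both requirements or two foods hit both targets exactly; no other combination can be cheaper.
strawberries only: max(353/105, 5/2) = 3.362 servings → $2.52.
orange only: max(353/77, 5/1) = 5 servings → $3.50.
sweet potato only: max(353/28, 5/2) = 12.61 servings → $5.67.
banana only: max(353/8, 5/1) = 44.12 servings → $17.65.
strawberries + orange with both tight: 0.6531 servings and 3.694 servings → $3.08.
strawberries + sweet potato with both targets exact would need a negative amount; discard.
strawberries + banana with both targets exact would need a negative amount; discard.
orange + sweet potato with both tight: 4.492 servings and 0.254 servings → $3.26.
orange + banana with both tight: 4.536 servings and 0.4638 servings → $3.36.
sweet potato + banana: the both-tight solution has a negative serving — not a feasible corner.
Cheapest feasible corner: $2.52.

$2.52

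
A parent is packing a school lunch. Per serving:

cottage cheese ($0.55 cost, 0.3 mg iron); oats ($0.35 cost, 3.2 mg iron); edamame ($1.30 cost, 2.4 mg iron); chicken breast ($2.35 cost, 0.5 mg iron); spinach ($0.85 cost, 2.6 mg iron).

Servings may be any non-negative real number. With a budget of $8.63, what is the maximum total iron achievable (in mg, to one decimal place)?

78.9 mg

Iron per dollar: oats 9.143, spinach 3.059, edamame 1.846, cottage cheese 0.5455, chicken breast 0.2128.
With no serving limits, spend the whole cost allowance on oats: $8.63 / $0.35 × 3.2 mg = 78.9 mg.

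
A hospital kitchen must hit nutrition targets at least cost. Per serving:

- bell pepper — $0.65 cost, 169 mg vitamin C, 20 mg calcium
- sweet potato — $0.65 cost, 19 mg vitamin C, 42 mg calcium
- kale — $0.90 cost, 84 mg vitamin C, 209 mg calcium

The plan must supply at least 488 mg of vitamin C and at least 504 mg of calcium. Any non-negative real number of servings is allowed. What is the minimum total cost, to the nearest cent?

$3.17

With two linear requirements the optimum uses one or two foods; enumerate the corners.
bell pepper only: max(488/169, 504/20) = 25.2 servings → $16.38.
sweet potato only: max(488/19, 504/42) = 25.68 servings → $16.69.
kale only: max(488/84, 504/209) = 5.81 servings → $5.23.
bell pepper + sweet potato with both tight: 1.625 servings and 11.23 servings → $8.35.
bell pepper + kale with both tight: 1.773 servings and 2.242 servings → $3.17.
sweet potato + kale: intersection lies outside the first quadrant.
So the least-cost plan costs $3.17.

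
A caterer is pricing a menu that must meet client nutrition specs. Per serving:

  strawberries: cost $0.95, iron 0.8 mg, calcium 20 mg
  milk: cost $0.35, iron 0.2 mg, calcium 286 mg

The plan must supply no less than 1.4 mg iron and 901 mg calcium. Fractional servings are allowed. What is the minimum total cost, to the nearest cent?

$2.01

With two linear requirements the optimum uses one or two foods; enumerate the corners.
strawberries only: max(1.4/0.8, 901/20) = 45.05 servings → $42.80.
milk only: max(1.4/0.2, 901/286) = 7 servings → $2.45.
strawberries + milk with both tight: 0.9795 servings and 3.082 servings → $2.01.
So the least-cost plan costs $2.01.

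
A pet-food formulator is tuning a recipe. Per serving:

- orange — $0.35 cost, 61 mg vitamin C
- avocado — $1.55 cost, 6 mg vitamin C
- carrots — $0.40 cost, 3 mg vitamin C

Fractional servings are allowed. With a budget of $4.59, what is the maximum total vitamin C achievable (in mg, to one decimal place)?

Vitamin C per dollar: orange 174.3, carrots 7.5, avocado 3.871.
With no serving limits, spend the whole cost allowance on orange: $4.59 / $0.35 × 61 mg = 800.0 mg.

800.0 mg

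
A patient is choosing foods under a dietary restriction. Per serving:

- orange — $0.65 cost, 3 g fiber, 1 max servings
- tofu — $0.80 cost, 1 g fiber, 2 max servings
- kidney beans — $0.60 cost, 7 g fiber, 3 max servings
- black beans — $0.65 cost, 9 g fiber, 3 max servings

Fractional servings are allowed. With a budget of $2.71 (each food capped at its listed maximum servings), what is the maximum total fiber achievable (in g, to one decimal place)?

35.9 g

Fiber per dollar: black beans 13.85, kidney beans 11.67, orange 4.615, tofu 1.25.
Take 3 servings of black beans: spends $1.95, +27.0 g fiber (running total 27.0 g).
Take 1.267 servings of kidney beans: spends $0.76, +8.9 g fiber (running total 35.9 g).
Greedy by best ratio exhausts the cost allowance optimally: 35.9 g.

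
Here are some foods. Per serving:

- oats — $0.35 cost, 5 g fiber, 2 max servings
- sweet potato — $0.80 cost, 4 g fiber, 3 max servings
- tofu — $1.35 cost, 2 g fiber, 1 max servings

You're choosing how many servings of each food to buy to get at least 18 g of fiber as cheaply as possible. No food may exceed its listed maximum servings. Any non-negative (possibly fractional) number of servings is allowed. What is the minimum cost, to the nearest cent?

Cost per g of fiber: oats $0.0700, sweet potato $0.2000, tofu $0.6750.
Take 2 servings of oats: +10.0 g fiber for $0.70 (total $0.70, still need 8.0 g).
Take 2 servings of sweet potato: +8.0 g fiber for $1.60 (total $2.30, still need 0.0 g).
Filling from the cheapest source first is optimal under one linear minimum: $2.30.

$2.30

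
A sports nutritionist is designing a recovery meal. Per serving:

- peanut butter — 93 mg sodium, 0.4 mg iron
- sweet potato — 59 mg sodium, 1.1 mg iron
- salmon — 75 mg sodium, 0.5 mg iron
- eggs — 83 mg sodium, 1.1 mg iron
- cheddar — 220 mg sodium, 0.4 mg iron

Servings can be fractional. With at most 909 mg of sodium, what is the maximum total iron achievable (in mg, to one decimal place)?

Iron per mg sodium: sweet potato 0.01864, eggs 0.01325, salmon 0.006667, peanut butter 0.004301, cheddar 0.001818.
With no serving limits, spend the whole sodium allowance on sweet potato: 909 mg / 59 mg × 1.1 mg = 16.9 mg.

16.9 mg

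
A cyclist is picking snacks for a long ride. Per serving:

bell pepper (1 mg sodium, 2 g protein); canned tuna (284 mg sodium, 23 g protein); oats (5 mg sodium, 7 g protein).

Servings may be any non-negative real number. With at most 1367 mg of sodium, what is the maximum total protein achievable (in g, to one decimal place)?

2734.0 g

Protein per mg sodium: bell pepper 2, oats 1.4, canned tuna 0.08099.
With no serving limits, spend the whole sodium allowance on bell pepper: 1367 mg / 1 mg × 2 g = 2734.0 g.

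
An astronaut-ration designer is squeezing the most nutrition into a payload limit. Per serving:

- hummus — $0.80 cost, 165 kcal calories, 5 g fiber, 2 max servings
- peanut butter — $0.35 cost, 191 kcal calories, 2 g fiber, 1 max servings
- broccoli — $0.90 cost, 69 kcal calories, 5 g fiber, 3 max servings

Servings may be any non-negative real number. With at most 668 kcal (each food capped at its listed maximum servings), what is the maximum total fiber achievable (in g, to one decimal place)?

Fiber per kcal: broccoli 0.07246, hummus 0.0303, peanut butter 0.01047.
Take 3 servings of broccoli: uses 207 kcal, +15.0 g fiber (running total 15.0 g).
Take 2 servings of hummus: uses 330 kcal, +10.0 g fiber (running total 25.0 g).
Take 0.6859 servings of peanut butter: uses 131 kcal, +1.4 g fiber (running total 26.4 g).
Greedy by best ratio exhausts the calories allowance optimally: 26.4 g.

26.4 g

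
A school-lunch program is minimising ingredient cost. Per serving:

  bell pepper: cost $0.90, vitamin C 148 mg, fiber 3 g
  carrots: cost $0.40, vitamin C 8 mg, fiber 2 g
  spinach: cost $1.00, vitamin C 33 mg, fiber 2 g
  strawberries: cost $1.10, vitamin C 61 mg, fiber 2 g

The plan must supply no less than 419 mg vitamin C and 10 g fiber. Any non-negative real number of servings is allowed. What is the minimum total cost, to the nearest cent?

An LP optimum is at a vertex; with two nutrient constraints at most two foods are used. Check each candidate.
bell pepper only: max(419/148, 10/3) = 3.333 servings → $3.00.
carrots only: max(419/8, 10/2) = 52.38 servings → $20.95.
spinach only: max(419/33, 10/2) = 12.7 servings → $12.70.
strawberries only: max(419/61, 10/2) = 6.869 servings → $7.56.
bell pepper + carrots with both tight: 2.787 servings and 0.8199 servings → $2.84.
bell pepper + spinach with both tight: 2.579 servings and 1.132 servings → $3.45.
bell pepper + strawberries with both tight: 2.018 servings and 1.973 servings → $3.99.
carrots + spinach: intersection lies outside the first quadrant.
carrots + strawberries with both targets exact would need a negative amount; discard.
spinach + strawberries: intersection lies outside the first quadrant.
So the least-cost plan costs $2.84.

$2.84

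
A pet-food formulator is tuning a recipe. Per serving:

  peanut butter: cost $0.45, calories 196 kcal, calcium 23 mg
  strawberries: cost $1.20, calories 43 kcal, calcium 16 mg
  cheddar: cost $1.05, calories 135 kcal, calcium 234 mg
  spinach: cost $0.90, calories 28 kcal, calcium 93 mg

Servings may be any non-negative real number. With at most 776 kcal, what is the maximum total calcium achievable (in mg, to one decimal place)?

2577.4 mg

Calcium per kcal: spinach 3.321, cheddar 1.733, strawberries 0.3721, peanut butter 0.1173.
With no serving limits, spend the whole calories allowance on spinach: 776 kcal / 28 kcal × 93 mg = 2577.4 mg.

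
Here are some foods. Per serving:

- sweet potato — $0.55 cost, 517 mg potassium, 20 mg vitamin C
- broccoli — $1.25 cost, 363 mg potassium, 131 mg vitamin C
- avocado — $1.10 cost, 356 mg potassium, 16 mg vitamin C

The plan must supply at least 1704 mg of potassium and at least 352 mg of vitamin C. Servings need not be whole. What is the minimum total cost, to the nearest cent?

sweet potato only: max(1704/517, 352/20) = 17.6 servings → $9.68.
broccoli only: max(1704/363, 352/131) = 4.694 servings → $5.87.
avocado only: max(1704/356, 352/16) = 22 servings → $24.20.
sweet potato + broccoli with both tight: 1.579 servings and 2.446 servings → $3.93.
sweet potato + avocado with both targets exact would need a negative amount; discard.
broccoli + avocado with both tight: 2.401 servings and 2.338 servings → $5.57.
The minimum over all feasible corners is $3.93.

$3.93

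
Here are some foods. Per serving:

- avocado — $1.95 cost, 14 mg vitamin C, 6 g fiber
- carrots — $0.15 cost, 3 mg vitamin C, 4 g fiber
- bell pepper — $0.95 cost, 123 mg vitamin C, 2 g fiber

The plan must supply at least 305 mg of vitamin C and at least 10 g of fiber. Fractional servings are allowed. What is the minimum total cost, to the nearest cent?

$2.52

With two linear requirements the optimum uses one or two foods; enumerate the corners.
avocado only: max(305/14, 10/6) = 21.79 servings → $42.48.
carrots only: max(305/3, 10/4) = 101.7 servings → $15.25.
bell pepper only: max(305/123, 10/2) = 5 servings → $4.75.
avocado + carrots: intersection lies outside the first quadrant.
avocado + bell pepper with both tight: 0.8732 servings and 2.38 servings → $3.96.
carrots + bell pepper with both tight: 1.276 servings and 2.449 servings → $2.52.
Cheapest feasible corner: $2.52.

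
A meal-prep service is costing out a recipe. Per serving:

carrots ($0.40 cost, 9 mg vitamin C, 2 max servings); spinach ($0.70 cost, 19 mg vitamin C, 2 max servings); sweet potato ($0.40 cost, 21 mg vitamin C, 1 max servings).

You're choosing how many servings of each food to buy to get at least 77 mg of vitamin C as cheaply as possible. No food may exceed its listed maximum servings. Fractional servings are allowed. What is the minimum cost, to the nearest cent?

$2.60

Cost per mg of vitamin C: sweet potato $0.0190, spinach $0.0368, carrots $0.0444.
Take 1 serving of sweet potato: +21.0 mg vitamin C for $0.40 (total $0.40, still need 56.0 mg).
Take 2 servings of spinach: +38.0 mg vitamin C for $1.40 (total $1.80, still need 18.0 mg).
Take 2 servings of carrots: +18.0 mg vitamin C for $0.80 (total $2.60, still need 0.0 mg).
Filling from the cheapest source first is optimal under one linear minimum: $2.60.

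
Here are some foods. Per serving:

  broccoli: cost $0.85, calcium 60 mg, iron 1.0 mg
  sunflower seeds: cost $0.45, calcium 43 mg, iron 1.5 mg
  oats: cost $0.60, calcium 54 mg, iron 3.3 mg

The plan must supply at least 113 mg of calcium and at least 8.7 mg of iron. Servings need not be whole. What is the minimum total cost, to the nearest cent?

An LP optimum is at a vertex; with two nutrient constraints at most two foods are used. Check each candidate.
broccoli only: max(113/60, 8.7/1.0) = 8.7 servings → $7.39.
sunflower seeds only: max(113/43, 8.7/1.5) = 5.8 servings → $2.61.
oats only: max(113/54, 8.7/3.3) = 2.636 servings → $1.58.
broccoli + sunflower seeds: intersection lies outside the first quadrant.
broccoli + oats with both targets exact would need a negative amount; discard.
sunflower seeds + oats with both targets exact would need a negative amount; discard.
Cheapest feasible corner: $1.58.

$1.58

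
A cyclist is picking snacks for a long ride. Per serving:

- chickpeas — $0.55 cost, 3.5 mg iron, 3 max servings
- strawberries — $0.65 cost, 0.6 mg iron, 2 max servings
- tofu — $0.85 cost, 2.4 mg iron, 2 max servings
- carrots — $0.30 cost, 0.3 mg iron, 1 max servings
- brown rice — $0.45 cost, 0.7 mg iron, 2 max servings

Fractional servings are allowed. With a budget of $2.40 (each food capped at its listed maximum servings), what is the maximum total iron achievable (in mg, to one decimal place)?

12.6 mg

Iron per dollar: chickpeas 6.364, tofu 2.824, brown rice 1.556, carrots 1, strawberries 0.9231.
Take 3 servings of chickpeas: spends $1.65, +10.5 mg iron (running total 10.5 mg).
Take 0.8824 servings of tofu: spends $0.75, +2.1 mg iron (running total 12.6 mg).
Greedy by best ratio exhausts the cost allowance optimally: 12.6 mg.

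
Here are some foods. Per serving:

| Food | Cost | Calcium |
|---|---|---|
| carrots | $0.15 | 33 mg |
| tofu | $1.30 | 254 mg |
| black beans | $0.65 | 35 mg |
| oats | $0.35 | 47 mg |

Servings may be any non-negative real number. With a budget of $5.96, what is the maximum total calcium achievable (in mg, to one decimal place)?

Calcium per dollar: carrots 220, tofu 195.4, oats 134.3, black beans 53.85.
With no serving limits, spend the whole cost allowance on carrots: $5.96 / $0.15 × 33 mg = 1311.2 mg.

1311.2 mg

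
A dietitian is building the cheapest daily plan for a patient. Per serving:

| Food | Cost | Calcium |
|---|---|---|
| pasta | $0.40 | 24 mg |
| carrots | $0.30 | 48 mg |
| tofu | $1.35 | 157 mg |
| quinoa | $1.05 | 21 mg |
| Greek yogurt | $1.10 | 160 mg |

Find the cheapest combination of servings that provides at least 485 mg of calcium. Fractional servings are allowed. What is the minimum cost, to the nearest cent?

Cost per mg of calcium: carrots $0.0063, Greek yogurt $0.0069, tofu $0.0086, pasta $0.0167, quinoa $0.0500.
With no serving limits, use only carrots: 485 mg / 48 mg = 10.1 servings × $0.30 = $3.03.

$3.03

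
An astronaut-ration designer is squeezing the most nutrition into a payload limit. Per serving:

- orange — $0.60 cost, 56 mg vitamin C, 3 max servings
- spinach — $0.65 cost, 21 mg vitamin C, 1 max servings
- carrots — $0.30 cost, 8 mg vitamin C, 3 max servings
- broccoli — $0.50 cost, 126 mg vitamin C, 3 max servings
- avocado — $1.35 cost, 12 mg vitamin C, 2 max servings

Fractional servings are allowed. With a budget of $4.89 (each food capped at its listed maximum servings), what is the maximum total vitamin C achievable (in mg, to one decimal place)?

Vitamin C per dollar: broccoli 252, orange 93.33, spinach 32.31, carrots 26.67, avocado 8.889.
Take 3 servings of broccoli: spends $1.50, +378.0 mg vitamin C (running total 378.0 mg).
Take 3 servings of orange: spends $1.80, +168.0 mg vitamin C (running total 546.0 mg).
Take 1 serving of spinach: spends $0.65, +21.0 mg vitamin C (running total 567.0 mg).
Take 3 servings of carrots: spends $0.90, +24.0 mg vitamin C (running total 591.0 mg).
Take 0.02963 servings of avocado: spends $0.04, +0.4 mg vitamin C (running total 591.4 mg).
Filling greedily by vitamin C-per-dollar is optimal for one linear limit, giving 591.4 mg.

591.4 mg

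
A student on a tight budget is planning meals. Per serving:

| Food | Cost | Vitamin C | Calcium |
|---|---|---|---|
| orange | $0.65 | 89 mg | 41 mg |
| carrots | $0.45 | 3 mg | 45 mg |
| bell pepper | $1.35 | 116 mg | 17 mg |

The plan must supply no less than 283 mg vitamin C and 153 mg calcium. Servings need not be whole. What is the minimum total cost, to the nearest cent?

A basic optimal solution has at most two foods positive. Try each food alone and each pair with both targets met exactly.
orange only: max(283/89, 153/41) = 3.732 servings → $2.43.
carrots only: max(283/3, 153/45) = 94.33 servings → $42.45.
bell pepper only: max(283/116, 153/17) = 9 servings → $12.15.
orange + carrots with both tight: 3.162 servings and 0.5188 servings → $2.29.
orange + bell pepper: intersection lies outside the first quadrant.
carrots + bell pepper with both tight: 2.503 servings and 2.375 servings → $4.33.
So the least-cost plan costs $2.29.

$2.29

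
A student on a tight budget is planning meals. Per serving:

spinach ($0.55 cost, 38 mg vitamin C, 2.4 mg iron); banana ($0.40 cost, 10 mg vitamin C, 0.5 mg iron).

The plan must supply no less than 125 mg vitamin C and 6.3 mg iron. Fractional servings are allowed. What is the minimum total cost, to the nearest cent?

Check every corner: each single food scaled to meet both minima, and each pair solved so both constraints bind.
spinach only: max(125/38, 6.3/2.4) = 3.289 servings → $1.81.
banana only: max(125/10, 6.3/0.5) = 12.6 servings → $5.04.
spinach + banana with both tight: 0.1 servings and 12.12 servings → $4.90.
The minimum over all feasible corners is $1.81.

$1.81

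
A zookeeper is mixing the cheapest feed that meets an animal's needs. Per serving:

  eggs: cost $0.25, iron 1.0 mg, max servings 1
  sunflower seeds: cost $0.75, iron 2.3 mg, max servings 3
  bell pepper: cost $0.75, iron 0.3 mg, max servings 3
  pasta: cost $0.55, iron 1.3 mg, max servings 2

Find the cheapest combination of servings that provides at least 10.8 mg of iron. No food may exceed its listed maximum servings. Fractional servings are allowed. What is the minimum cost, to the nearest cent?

Cost per mg of iron: eggs $0.2500, sunflower seeds $0.3261, pasta $0.4231, bell pepper $2.5000.
Take 1 serving of eggs: +1.0 mg iron for $0.25 (total $0.25, still need 9.8 mg).
Take 3 servings of sunflower seeds: +6.9 mg iron for $2.25 (total $2.50, still need 2.9 mg).
Take 2 servings of pasta: +2.6 mg iron for $1.10 (total $3.60, still need 0.3 mg).
Take 1 serving of bell pepper: +0.3 mg iron for $0.75 (total $4.35, still need 0.0 mg).
Filling from the cheapest source first is optimal under one linear minimum: $4.35.

$4.35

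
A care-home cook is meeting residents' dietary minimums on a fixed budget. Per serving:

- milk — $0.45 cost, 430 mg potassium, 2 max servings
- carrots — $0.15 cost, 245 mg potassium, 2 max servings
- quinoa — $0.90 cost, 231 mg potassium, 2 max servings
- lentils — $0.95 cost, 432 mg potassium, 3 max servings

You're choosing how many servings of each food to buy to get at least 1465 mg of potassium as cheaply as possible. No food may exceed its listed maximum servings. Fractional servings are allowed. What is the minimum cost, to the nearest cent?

$1.45

Cost per mg of potassium: carrots $0.0006, milk $0.0010, lentils $0.0022, quinoa $0.0039.
Take 2 servings of carrots: +490.0 mg potassium for $0.30 (total $0.30, still need 975.0 mg).
Take 2 servings of milk: +860.0 mg potassium for $0.90 (total $1.20, still need 115.0 mg).
Take 0.2662 servings of lentils: +115.0 mg potassium for $0.25 (total $1.45, still need 0.0 mg).
Filling from the cheapest source first is optimal under one linear minimum: $1.45.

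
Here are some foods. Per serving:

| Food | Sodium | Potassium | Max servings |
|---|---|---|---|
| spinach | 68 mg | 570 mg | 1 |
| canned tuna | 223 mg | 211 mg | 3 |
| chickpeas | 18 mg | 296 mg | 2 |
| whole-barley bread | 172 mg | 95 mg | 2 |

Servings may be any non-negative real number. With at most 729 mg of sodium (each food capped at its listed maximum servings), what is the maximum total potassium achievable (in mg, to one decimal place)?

1753.4 mg

Potassium per mg sodium: chickpeas 16.44, spinach 8.382, canned tuna 0.9462, whole-barley bread 0.5523.
Take 2 servings of chickpeas: uses 36 mg sodium, +592.0 mg potassium (running total 592.0 mg).
Take 1 serving of spinach: uses 68 mg sodium, +570.0 mg potassium (running total 1162.0 mg).
Take 2.803 servings of canned tuna: uses 625 mg sodium, +591.4 mg potassium (running total 1753.4 mg).
Filling greedily by potassium-per-mg sodium is optimal for one linear limit, giving 1753.4 mg.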